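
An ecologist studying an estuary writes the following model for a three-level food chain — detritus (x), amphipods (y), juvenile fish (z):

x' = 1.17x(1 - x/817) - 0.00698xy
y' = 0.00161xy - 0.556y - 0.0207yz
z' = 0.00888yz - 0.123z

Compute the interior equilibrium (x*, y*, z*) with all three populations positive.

x* ≈ 749, y* ≈ 13.9, z* ≈ 31.4

From dz/dt = 0: 0.00888y* = 0.123, so y* = 13.9.
From dx/dt = 0: 1.17(1 - x*/817) = 0.00698·13.9, giving x* = 817·(1 - 0.0826) = 749.
From dy/dt = 0: 0.00161·749 - 0.556 = 0.0207z*, so z* = 0.651/0.0207 = 31.4.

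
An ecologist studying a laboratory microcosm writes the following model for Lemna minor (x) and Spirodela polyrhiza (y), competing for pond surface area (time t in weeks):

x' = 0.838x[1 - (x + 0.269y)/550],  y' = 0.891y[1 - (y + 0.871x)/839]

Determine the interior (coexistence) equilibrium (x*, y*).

x* ≈ 424, y* ≈ 470

Setting both brackets to zero gives the nullclines x + 0.269y = 550 and 0.871x + y = 839.
Substituting y = 839 - 0.871x into the first: x(1 - 0.269·0.871) = 550 - 0.269·839.
So x* = 324/0.766 = 424, and then y* = 839 - 0.871·424 = 470.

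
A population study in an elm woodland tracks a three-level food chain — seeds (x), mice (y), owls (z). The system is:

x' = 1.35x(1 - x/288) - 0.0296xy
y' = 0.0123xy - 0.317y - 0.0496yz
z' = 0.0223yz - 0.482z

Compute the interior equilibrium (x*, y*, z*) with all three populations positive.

From dz/dt = 0: 0.0223y* = 0.482, so y* = 21.6.
From dx/dt = 0: 1.35(1 - x*/288) = 0.0296·21.6, giving x* = 288·(1 - 0.474) = 152.
From dy/dt = 0: 0.0123·152 - 0.317 = 0.0496z*, so z* = 1.55/0.0496 = 31.2.

x* ≈ 152, y* ≈ 21.6, z* ≈ 31.2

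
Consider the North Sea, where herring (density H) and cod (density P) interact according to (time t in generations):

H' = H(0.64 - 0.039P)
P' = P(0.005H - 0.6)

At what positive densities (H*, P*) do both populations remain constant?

H* ≈ 120, P* ≈ 16.4

Set dP/dt = 0 with P > 0: 0.005H - 0.6 = 0, so H* = 0.6/0.005 = 120.
Set dH/dt = 0 with H > 0: 0.64 - 0.039P = 0, so P* = 0.64/0.039 = 16.4.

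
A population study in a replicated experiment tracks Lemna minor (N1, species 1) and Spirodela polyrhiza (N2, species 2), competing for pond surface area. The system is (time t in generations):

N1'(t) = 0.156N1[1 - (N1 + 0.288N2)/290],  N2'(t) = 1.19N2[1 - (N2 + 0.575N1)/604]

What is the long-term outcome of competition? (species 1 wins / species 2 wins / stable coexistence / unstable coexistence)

stable coexistence

Compare the nullcline intercepts: K1/α12 = 290/0.288 = 1010 > K2 = 604; K2/α21 = 604/0.575 = 1050 > K1 = 290.
Since both inequalities hold, each species can invade when rare, so the interior equilibrium is stable.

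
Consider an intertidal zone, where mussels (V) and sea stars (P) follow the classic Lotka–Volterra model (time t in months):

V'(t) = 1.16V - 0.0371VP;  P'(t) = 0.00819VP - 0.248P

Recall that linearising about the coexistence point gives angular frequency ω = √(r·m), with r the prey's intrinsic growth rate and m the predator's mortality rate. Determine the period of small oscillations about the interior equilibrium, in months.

T ≈ 11.7 months

Here r = 1.16 and m = 0.248, so r·m = 0.288.
ω = √0.288 = 0.536 per month, hence T = 2π/ω ≈ 11.7 months.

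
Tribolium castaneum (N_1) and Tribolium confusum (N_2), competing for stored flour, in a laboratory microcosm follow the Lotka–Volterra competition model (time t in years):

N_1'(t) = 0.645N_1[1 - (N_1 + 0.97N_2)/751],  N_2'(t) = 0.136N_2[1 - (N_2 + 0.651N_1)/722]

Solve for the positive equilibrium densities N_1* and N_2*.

N_1* ≈ 137, N_2* ≈ 633

Setting both brackets to zero gives the nullclines N_1 + 0.97N_2 = 751 and 0.651N_1 + N_2 = 722.
Substituting N_2 = 722 - 0.651N_1 into the first: N_1(1 - 0.97·0.651) = 751 - 0.97·722.
So N_1* = 50.7/0.369 = 137, and then N_2* = 722 - 0.651·137 = 633.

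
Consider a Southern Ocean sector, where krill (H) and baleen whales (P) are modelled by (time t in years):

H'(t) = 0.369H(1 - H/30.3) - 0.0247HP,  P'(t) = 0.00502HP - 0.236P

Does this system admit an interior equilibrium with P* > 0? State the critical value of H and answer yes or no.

The predator equation gives dP/dt > 0 only when H > 0.236/0.00502 = 47.
Without the predator, H → K = 30.3. Since 30.3 < 47, the predator cannot invade.

Threshold H = 47; K < 47, so no, the predator goes extinct.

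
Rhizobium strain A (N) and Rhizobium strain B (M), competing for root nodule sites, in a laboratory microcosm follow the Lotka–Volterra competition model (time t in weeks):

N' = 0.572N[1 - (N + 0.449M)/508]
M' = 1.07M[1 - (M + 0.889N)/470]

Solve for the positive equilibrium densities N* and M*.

N* ≈ 494, M* ≈ 30.6

Setting both brackets to zero gives the nullclines N + 0.449M = 508 and 0.889N + M = 470.
Substituting M = 470 - 0.889N into the first: N(1 - 0.449·0.889) = 508 - 0.449·470.
So N* = 297/0.601 = 494, and then M* = 470 - 0.889·494 = 30.6.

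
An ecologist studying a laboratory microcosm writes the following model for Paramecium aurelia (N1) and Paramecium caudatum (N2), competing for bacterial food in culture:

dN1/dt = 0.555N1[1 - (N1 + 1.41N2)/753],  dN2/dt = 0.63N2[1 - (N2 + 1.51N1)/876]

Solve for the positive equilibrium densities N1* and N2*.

N1* ≈ 427, N2* ≈ 231

Setting both brackets to zero gives the nullclines N1 + 1.41N2 = 753 and 1.51N1 + N2 = 876.
Substituting N2 = 876 - 1.51N1 into the first: N1(1 - 1.41·1.51) = 753 - 1.41·876.
So N1* = -482/-1.13 = 427, and then N2* = 876 - 1.51·427 = 231.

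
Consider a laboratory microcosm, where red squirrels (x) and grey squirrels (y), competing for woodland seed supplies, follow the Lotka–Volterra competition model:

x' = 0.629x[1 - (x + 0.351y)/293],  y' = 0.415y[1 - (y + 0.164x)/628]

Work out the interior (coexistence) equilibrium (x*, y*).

x* ≈ 77, y* ≈ 615

Setting both brackets to zero gives the nullclines x + 0.351y = 293 and 0.164x + y = 628.
Substituting y = 628 - 0.164x into the first: x(1 - 0.351·0.164) = 293 - 0.351·628.
So x* = 72.6/0.942 = 77, and then y* = 628 - 0.164·77 = 615.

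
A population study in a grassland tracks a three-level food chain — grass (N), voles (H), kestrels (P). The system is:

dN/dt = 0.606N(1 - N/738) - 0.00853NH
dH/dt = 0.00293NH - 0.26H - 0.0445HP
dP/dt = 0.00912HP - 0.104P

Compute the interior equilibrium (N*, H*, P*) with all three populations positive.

N* ≈ 620, H* ≈ 11.4, P* ≈ 34.9

From dP/dt = 0: 0.00912H* = 0.104, so H* = 11.4.
From dN/dt = 0: 0.606(1 - N*/738) = 0.00853·11.4, giving N* = 738·(1 - 0.161) = 620.
From dH/dt = 0: 0.00293·620 - 0.26 = 0.0445P*, so P* = 1.56/0.0445 = 34.9.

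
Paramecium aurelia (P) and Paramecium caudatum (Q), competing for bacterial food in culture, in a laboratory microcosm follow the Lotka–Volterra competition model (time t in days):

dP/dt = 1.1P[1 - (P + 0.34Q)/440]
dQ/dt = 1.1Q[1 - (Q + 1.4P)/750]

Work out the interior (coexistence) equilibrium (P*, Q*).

Setting both brackets to zero gives the nullclines P + 0.34Q = 440 and 1.4P + Q = 750.
Substituting Q = 750 - 1.4P into the first: P(1 - 0.34·1.4) = 440 - 0.34·750.
So P* = 185/0.524 = 353, and then Q* = 750 - 1.4·353 = 256.

P* ≈ 353, Q* ≈ 256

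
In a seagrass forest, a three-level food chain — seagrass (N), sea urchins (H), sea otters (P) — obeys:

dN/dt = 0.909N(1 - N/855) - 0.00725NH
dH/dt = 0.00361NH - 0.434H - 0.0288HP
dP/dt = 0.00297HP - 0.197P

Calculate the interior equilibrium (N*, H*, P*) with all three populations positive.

From dP/dt = 0: 0.00297H* = 0.197, so H* = 66.3.
From dN/dt = 0: 0.909(1 - N*/855) = 0.00725·66.3, giving N* = 855·(1 - 0.529) = 403.
From dH/dt = 0: 0.00361·403 - 0.434 = 0.0288P*, so P* = 1.02/0.0288 = 35.4.

N* ≈ 403, H* ≈ 66.3, P* ≈ 35.4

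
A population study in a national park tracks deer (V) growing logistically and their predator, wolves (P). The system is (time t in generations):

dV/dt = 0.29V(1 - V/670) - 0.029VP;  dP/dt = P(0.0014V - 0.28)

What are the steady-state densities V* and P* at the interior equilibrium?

V* ≈ 200, P* ≈ 7.01

From dP/dt = 0 with P > 0: 0.0014V* = 0.28, so V* = 200.
Substitute into dV/dt = 0: 0.29(1 - 200/670) = 0.029P*.
The bracket is 0.701, giving P* = 0.203/0.029 = 7.01.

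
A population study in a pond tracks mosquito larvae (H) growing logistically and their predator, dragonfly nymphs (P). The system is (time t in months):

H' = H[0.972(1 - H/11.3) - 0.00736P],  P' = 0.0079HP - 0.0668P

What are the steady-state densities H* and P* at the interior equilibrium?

H* ≈ 8.46, P* ≈ 33.2

From dP/dt = 0 with P > 0: 0.0079H* = 0.0668, so H* = 8.46.
Substitute into dH/dt = 0: 0.972(1 - 8.46/11.3) = 0.00736P*.
The bracket is 0.252, giving P* = 0.245/0.00736 = 33.2.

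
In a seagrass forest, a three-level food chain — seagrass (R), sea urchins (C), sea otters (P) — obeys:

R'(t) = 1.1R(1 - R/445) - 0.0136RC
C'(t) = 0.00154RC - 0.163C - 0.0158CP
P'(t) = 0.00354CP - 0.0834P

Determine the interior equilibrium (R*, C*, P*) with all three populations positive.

From dP/dt = 0: 0.00354C* = 0.0834, so C* = 23.6.
From dR/dt = 0: 1.1(1 - R*/445) = 0.0136·23.6, giving R* = 445·(1 - 0.291) = 315.
From dC/dt = 0: 0.00154·315 - 0.163 = 0.0158P*, so P* = 0.323/0.0158 = 20.4.

R* ≈ 315, C* ≈ 23.6, P* ≈ 20.4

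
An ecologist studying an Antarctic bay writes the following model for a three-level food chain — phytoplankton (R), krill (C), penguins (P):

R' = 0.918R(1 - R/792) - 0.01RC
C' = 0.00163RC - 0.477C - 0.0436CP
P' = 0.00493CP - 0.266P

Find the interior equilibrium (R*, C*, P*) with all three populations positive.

R* ≈ 327, C* ≈ 54, P* ≈ 1.27

From dP/dt = 0: 0.00493C* = 0.266, so C* = 54.
From dR/dt = 0: 0.918(1 - R*/792) = 0.01·54, giving R* = 792·(1 - 0.588) = 327.
From dC/dt = 0: 0.00163·327 - 0.477 = 0.0436P*, so P* = 0.0552/0.0436 = 1.27.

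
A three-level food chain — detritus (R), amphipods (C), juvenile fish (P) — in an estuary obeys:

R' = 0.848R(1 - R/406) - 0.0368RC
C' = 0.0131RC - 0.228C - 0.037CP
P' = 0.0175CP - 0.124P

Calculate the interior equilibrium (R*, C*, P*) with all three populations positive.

R* ≈ 281, C* ≈ 7.09, P* ≈ 93.4

From dP/dt = 0: 0.0175C* = 0.124, so C* = 7.09.
From dR/dt = 0: 0.848(1 - R*/406) = 0.0368·7.09, giving R* = 406·(1 - 0.307) = 281.
From dC/dt = 0: 0.0131·281 - 0.228 = 0.037P*, so P* = 3.46/0.037 = 93.4.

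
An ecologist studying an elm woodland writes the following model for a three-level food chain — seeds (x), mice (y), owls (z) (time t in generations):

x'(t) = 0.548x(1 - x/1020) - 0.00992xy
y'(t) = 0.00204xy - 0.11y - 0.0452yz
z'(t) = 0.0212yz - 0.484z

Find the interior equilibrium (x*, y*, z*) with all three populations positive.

x* ≈ 598, y* ≈ 22.8, z* ≈ 24.6

From dz/dt = 0: 0.0212y* = 0.484, so y* = 22.8.
From dx/dt = 0: 0.548(1 - x*/1020) = 0.00992·22.8, giving x* = 1020·(1 - 0.413) = 598.
From dy/dt = 0: 0.00204·598 - 0.11 = 0.0452z*, so z* = 1.11/0.0452 = 24.6.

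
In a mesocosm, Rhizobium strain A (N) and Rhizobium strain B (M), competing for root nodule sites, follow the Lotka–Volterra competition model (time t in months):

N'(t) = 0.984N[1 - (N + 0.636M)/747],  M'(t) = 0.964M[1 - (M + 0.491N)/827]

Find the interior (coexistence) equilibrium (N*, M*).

Setting both brackets to zero gives the nullclines N + 0.636M = 747 and 0.491N + M = 827.
Substituting M = 827 - 0.491N into the first: N(1 - 0.636·0.491) = 747 - 0.636·827.
So N* = 221/0.688 = 321, and then M* = 827 - 0.491·321 = 669.

N* ≈ 321, M* ≈ 669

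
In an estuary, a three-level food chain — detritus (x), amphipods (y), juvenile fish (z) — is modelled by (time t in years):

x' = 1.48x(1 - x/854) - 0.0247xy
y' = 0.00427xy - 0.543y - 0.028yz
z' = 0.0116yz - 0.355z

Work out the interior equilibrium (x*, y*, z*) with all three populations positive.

x* ≈ 418, y* ≈ 30.6, z* ≈ 44.3

From dz/dt = 0: 0.0116y* = 0.355, so y* = 30.6.
From dx/dt = 0: 1.48(1 - x*/854) = 0.0247·30.6, giving x* = 854·(1 - 0.511) = 418.
From dy/dt = 0: 0.00427·418 - 0.543 = 0.028z*, so z* = 1.24/0.028 = 44.3.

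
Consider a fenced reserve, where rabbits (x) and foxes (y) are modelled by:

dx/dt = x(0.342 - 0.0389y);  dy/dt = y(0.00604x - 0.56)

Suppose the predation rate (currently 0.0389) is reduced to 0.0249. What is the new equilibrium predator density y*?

y* ≈ 13.7

At the interior fixed point, setting dx/dt = 0 with x > 0 fixes y* = (prey growth rate)/(xy coefficient) — independent of the other coefficients.
With the change, y* = 0.342/0.0249 = 13.7; it rises from 8.79.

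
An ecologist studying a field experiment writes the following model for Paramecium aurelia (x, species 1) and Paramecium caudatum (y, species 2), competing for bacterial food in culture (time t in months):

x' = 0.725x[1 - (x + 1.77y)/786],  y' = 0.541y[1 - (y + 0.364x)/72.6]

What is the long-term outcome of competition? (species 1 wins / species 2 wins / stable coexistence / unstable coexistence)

species 1 excludes species 2

Compare the nullcline intercepts: K1/α12 = 786/1.77 = 444 > K2 = 72.6; K2/α21 = 72.6/0.364 = 199 < K1 = 786.
Since the inequalities point opposite ways, species 1 can invade but species 2 cannot.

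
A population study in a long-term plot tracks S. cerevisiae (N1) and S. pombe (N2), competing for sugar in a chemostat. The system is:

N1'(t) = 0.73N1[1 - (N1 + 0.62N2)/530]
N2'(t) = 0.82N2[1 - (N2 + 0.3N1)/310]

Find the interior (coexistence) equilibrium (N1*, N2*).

Setting both brackets to zero gives the nullclines N1 + 0.62N2 = 530 and 0.3N1 + N2 = 310.
Substituting N2 = 310 - 0.3N1 into the first: N1(1 - 0.62·0.3) = 530 - 0.62·310.
So N1* = 338/0.814 = 415, and then N2* = 310 - 0.3·415 = 186.

N1* ≈ 415, N2* ≈ 186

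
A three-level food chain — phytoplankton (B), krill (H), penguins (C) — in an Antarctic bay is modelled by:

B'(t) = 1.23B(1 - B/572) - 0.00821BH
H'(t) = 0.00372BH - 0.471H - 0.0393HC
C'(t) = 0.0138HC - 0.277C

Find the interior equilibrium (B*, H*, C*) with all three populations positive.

From dC/dt = 0: 0.0138H* = 0.277, so H* = 20.1.
From dB/dt = 0: 1.23(1 - B*/572) = 0.00821·20.1, giving B* = 572·(1 - 0.134) = 495.
From dH/dt = 0: 0.00372·495 - 0.471 = 0.0393C*, so C* = 1.37/0.0393 = 34.9.

B* ≈ 495, H* ≈ 20.1, C* ≈ 34.9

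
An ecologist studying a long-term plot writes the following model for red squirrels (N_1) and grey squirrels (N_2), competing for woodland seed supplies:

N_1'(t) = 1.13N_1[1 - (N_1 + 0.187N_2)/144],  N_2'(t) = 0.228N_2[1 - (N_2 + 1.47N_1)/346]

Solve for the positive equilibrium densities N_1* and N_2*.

N_1* ≈ 109, N_2* ≈ 185

Setting both brackets to zero gives the nullclines N_1 + 0.187N_2 = 144 and 1.47N_1 + N_2 = 346.
Substituting N_2 = 346 - 1.47N_1 into the first: N_1(1 - 0.187·1.47) = 144 - 0.187·346.
So N_1* = 79.3/0.725 = 109, and then N_2* = 346 - 1.47·109 = 185.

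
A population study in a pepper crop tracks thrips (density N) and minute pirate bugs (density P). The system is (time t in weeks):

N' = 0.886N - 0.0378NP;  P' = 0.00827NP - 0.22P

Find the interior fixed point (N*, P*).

N* ≈ 26.6, P* ≈ 23.4

Set dP/dt = 0 with P > 0: 0.00827N - 0.22 = 0, so N* = 0.22/0.00827 = 26.6.
Set dN/dt = 0 with N > 0: 0.886 - 0.0378P = 0, so P* = 0.886/0.0378 = 23.4.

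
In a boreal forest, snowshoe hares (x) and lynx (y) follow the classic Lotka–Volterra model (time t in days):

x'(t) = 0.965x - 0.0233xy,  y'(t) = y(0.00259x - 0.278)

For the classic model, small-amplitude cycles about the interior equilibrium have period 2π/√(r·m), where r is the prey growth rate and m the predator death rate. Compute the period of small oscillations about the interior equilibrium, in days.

T ≈ 12.1 days

Here r = 0.965 and m = 0.278, so r·m = 0.268.
ω = √0.268 = 0.518 per day, hence T = 2π/ω ≈ 12.1 days.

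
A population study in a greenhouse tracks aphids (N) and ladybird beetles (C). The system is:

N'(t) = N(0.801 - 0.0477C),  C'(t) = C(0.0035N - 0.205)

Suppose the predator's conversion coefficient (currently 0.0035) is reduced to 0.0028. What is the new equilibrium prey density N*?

At the interior fixed point, setting dC/dt = 0 with C > 0 fixes N* = (predator death rate)/(NC coefficient) — independent of the other coefficients.
With the change, N* = 0.205/0.0028 = 73.2; it rises from 58.6.

N* ≈ 73.2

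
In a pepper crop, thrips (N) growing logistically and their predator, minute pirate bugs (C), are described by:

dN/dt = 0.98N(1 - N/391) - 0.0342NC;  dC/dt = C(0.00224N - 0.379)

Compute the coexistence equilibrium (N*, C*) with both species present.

From dC/dt = 0 with C > 0: 0.00224N* = 0.379, so N* = 169.
Substitute into dN/dt = 0: 0.98(1 - 169/391) = 0.0342C*.
The bracket is 0.567, giving C* = 0.556/0.0342 = 16.3.

N* ≈ 169, C* ≈ 16.3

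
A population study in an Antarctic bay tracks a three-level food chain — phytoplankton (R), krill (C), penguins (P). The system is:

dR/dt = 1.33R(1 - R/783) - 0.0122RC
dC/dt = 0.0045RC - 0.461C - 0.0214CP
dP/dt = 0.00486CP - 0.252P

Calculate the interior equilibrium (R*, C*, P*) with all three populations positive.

From dP/dt = 0: 0.00486C* = 0.252, so C* = 51.9.
From dR/dt = 0: 1.33(1 - R*/783) = 0.0122·51.9, giving R* = 783·(1 - 0.476) = 411.
From dC/dt = 0: 0.0045·411 - 0.461 = 0.0214P*, so P* = 1.39/0.0214 = 64.8.

R* ≈ 411, C* ≈ 51.9, P* ≈ 64.8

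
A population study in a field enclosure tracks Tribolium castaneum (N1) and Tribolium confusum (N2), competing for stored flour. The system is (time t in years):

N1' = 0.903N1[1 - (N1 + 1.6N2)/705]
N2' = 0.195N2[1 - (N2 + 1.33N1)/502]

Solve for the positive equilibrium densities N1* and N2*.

N1* ≈ 87.1, N2* ≈ 386

Setting both brackets to zero gives the nullclines N1 + 1.6N2 = 705 and 1.33N1 + N2 = 502.
Substituting N2 = 502 - 1.33N1 into the first: N1(1 - 1.6·1.33) = 705 - 1.6·502.
So N1* = -98.2/-1.13 = 87.1, and then N2* = 502 - 1.33·87.1 = 386.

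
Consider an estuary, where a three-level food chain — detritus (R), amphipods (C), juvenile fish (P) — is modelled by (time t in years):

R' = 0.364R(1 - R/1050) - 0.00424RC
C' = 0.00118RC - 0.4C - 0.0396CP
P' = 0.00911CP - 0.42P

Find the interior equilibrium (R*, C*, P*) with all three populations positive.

From dP/dt = 0: 0.00911C* = 0.42, so C* = 46.1.
From dR/dt = 0: 0.364(1 - R*/1050) = 0.00424·46.1, giving R* = 1050·(1 - 0.537) = 486.
From dC/dt = 0: 0.00118·486 - 0.4 = 0.0396P*, so P* = 0.174/0.0396 = 4.38.

R* ≈ 486, C* ≈ 46.1, P* ≈ 4.38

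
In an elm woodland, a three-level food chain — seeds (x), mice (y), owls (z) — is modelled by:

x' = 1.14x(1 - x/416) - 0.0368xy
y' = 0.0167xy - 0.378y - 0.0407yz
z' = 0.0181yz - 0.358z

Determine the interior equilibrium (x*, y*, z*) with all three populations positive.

x* ≈ 150, y* ≈ 19.8, z* ≈ 52.4

From dz/dt = 0: 0.0181y* = 0.358, so y* = 19.8.
From dx/dt = 0: 1.14(1 - x*/416) = 0.0368·19.8, giving x* = 416·(1 - 0.638) = 150.
From dy/dt = 0: 0.0167·150 - 0.378 = 0.0407z*, so z* = 2.13/0.0407 = 52.4.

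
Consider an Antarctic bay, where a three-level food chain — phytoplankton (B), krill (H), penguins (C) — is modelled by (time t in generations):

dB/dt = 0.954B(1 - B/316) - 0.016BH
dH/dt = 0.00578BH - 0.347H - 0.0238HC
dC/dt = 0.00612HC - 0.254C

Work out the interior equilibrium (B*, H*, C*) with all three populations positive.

B* ≈ 96, H* ≈ 41.5, C* ≈ 8.74

From dC/dt = 0: 0.00612H* = 0.254, so H* = 41.5.
From dB/dt = 0: 0.954(1 - B*/316) = 0.016·41.5, giving B* = 316·(1 - 0.696) = 96.
From dH/dt = 0: 0.00578·96 - 0.347 = 0.0238C*, so C* = 0.208/0.0238 = 8.74.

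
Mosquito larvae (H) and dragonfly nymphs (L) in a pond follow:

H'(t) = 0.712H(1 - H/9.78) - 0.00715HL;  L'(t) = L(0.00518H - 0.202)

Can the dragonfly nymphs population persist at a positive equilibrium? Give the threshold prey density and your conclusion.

The predator equation gives dL/dt > 0 only when H > 0.202/0.00518 = 39.
Without the predator, H → K = 9.78. Since 9.78 < 39, the predator cannot invade.

Threshold H = 39; K < 39, so no, the predator goes extinct.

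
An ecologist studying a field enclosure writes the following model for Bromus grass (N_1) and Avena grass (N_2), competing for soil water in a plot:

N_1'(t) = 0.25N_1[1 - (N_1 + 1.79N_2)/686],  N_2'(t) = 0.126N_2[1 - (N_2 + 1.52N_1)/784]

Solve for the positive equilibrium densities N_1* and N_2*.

N_1* ≈ 417, N_2* ≈ 150

Setting both brackets to zero gives the nullclines N_1 + 1.79N_2 = 686 and 1.52N_1 + N_2 = 784.
Substituting N_2 = 784 - 1.52N_1 into the first: N_1(1 - 1.79·1.52) = 686 - 1.79·784.
So N_1* = -717/-1.72 = 417, and then N_2* = 784 - 1.52·417 = 150.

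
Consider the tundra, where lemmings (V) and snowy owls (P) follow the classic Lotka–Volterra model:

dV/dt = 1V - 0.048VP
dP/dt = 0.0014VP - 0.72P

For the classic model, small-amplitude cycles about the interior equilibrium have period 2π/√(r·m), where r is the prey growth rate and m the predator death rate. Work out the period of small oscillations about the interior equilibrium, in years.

Here r = 1 and m = 0.72, so r·m = 0.72.
ω = √0.72 = 0.849 per year, hence T = 2π/ω ≈ 7.4 years.

T ≈ 7.4 years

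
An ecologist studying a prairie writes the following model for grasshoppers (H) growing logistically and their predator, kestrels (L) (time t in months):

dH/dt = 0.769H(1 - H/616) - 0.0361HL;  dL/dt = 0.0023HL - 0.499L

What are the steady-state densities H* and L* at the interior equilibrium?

From dL/dt = 0 with L > 0: 0.0023H* = 0.499, so H* = 217.
Substitute into dH/dt = 0: 0.769(1 - 217/616) = 0.0361L*.
The bracket is 0.648, giving L* = 0.498/0.0361 = 13.8.

H* ≈ 217, L* ≈ 13.8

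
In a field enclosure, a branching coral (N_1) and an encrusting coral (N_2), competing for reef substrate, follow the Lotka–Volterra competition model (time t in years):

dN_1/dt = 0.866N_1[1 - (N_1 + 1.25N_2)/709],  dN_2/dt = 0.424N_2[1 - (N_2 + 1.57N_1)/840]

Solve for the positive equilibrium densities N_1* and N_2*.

N_1* ≈ 354, N_2* ≈ 284

Setting both brackets to zero gives the nullclines N_1 + 1.25N_2 = 709 and 1.57N_1 + N_2 = 840.
Substituting N_2 = 840 - 1.57N_1 into the first: N_1(1 - 1.25·1.57) = 709 - 1.25·840.
So N_1* = -341/-0.963 = 354, and then N_2* = 840 - 1.57·354 = 284.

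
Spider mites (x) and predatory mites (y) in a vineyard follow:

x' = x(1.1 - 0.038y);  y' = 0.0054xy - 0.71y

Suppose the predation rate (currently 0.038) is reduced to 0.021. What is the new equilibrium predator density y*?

y* ≈ 52.4

At the interior fixed point, setting dx/dt = 0 with x > 0 fixes y* = (prey growth rate)/(xy coefficient) — independent of the other coefficients.
With the change, y* = 1.1/0.021 = 52.4; it rises from 28.9.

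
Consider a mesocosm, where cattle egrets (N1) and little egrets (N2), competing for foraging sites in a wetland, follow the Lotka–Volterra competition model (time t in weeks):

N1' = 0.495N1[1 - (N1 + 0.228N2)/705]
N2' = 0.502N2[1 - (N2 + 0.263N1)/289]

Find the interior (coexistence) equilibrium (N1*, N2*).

N1* ≈ 680, N2* ≈ 110

Setting both brackets to zero gives the nullclines N1 + 0.228N2 = 705 and 0.263N1 + N2 = 289.
Substituting N2 = 289 - 0.263N1 into the first: N1(1 - 0.228·0.263) = 705 - 0.228·289.
So N1* = 639/0.94 = 680, and then N2* = 289 - 0.263·680 = 110.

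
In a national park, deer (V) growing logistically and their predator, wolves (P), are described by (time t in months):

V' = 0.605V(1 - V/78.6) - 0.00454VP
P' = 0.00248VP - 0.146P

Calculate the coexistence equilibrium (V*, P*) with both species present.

From dP/dt = 0 with P > 0: 0.00248V* = 0.146, so V* = 58.9.
Substitute into dV/dt = 0: 0.605(1 - 58.9/78.6) = 0.00454P*.
The bracket is 0.251, giving P* = 0.152/0.00454 = 33.4.

V* ≈ 58.9, P* ≈ 33.4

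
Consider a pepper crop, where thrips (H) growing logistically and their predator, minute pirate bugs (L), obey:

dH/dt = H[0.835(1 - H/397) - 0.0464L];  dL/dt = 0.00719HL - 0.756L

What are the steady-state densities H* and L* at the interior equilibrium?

H* ≈ 105, L* ≈ 13.2

From dL/dt = 0 with L > 0: 0.00719H* = 0.756, so H* = 105.
Substitute into dH/dt = 0: 0.835(1 - 105/397) = 0.0464L*.
The bracket is 0.735, giving L* = 0.614/0.0464 = 13.2.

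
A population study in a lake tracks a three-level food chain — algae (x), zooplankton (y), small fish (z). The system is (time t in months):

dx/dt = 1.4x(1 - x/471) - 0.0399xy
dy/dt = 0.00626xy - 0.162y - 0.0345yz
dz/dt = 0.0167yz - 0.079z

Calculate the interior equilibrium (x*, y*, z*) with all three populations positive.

x* ≈ 407, y* ≈ 4.73, z* ≈ 69.2

From dz/dt = 0: 0.0167y* = 0.079, so y* = 4.73.
From dx/dt = 0: 1.4(1 - x*/471) = 0.0399·4.73, giving x* = 471·(1 - 0.135) = 407.
From dy/dt = 0: 0.00626·407 - 0.162 = 0.0345z*, so z* = 2.39/0.0345 = 69.2.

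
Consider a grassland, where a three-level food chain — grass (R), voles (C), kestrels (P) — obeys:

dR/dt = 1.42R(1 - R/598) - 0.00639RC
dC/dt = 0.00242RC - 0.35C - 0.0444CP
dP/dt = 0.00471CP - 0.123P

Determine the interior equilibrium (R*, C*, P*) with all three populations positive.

R* ≈ 528, C* ≈ 26.1, P* ≈ 20.9

From dP/dt = 0: 0.00471C* = 0.123, so C* = 26.1.
From dR/dt = 0: 1.42(1 - R*/598) = 0.00639·26.1, giving R* = 598·(1 - 0.118) = 528.
From dC/dt = 0: 0.00242·528 - 0.35 = 0.0444P*, so P* = 0.927/0.0444 = 20.9.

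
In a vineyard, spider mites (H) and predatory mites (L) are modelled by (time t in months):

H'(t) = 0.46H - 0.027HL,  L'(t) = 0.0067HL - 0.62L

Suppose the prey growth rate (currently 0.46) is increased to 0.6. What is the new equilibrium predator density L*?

L* ≈ 22.2

At the interior fixed point, setting dH/dt = 0 with H > 0 fixes L* = (prey growth rate)/(HL coefficient) — independent of the other coefficients.
With the change, L* = 0.6/0.027 = 22.2; it rises from 17.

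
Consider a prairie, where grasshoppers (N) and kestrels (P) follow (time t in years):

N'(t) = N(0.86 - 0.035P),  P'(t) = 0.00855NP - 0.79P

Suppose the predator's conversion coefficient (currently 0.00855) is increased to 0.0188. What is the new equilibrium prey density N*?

At the interior fixed point, setting dP/dt = 0 with P > 0 fixes N* = (predator death rate)/(NP coefficient) — independent of the other coefficients.
With the change, N* = 0.79/0.0188 = 42; it falls from 92.4.

N* ≈ 42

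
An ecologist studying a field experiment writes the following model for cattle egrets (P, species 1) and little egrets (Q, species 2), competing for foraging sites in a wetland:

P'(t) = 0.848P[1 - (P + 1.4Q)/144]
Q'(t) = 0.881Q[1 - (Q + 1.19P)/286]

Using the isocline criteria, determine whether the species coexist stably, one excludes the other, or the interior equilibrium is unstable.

species 2 excludes species 1

Compare the nullcline intercepts: K1/α12 = 144/1.4 = 103 < K2 = 286; K2/α21 = 286/1.19 = 240 > K1 = 144.
Since the inequalities point opposite ways, species 2 can invade but species 1 cannot.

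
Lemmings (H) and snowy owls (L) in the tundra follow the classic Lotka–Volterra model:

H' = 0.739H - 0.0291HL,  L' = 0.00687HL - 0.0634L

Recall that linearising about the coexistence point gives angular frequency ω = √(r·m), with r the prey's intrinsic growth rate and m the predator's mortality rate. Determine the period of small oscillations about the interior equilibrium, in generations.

Here r = 0.739 and m = 0.0634, so r·m = 0.0469.
ω = √0.0469 = 0.216 per generation, hence T = 2π/ω ≈ 29 generations.

T ≈ 29 generations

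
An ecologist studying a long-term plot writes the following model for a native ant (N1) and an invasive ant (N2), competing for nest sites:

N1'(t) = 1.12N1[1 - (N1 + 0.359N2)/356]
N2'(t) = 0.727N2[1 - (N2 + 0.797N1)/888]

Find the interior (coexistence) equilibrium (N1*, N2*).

N1* ≈ 52.1, N2* ≈ 846

Setting both brackets to zero gives the nullclines N1 + 0.359N2 = 356 and 0.797N1 + N2 = 888.
Substituting N2 = 888 - 0.797N1 into the first: N1(1 - 0.359·0.797) = 356 - 0.359·888.
So N1* = 37.2/0.714 = 52.1, and then N2* = 888 - 0.797·52.1 = 846.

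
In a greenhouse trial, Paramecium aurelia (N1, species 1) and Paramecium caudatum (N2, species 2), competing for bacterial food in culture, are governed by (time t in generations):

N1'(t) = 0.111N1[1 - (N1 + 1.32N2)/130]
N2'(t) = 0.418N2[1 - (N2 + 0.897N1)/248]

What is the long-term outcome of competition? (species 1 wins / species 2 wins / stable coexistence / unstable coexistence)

Compare the nullcline intercepts: K1/α12 = 130/1.32 = 98.5 < K2 = 248; K2/α21 = 248/0.897 = 276 > K1 = 130.
Since the inequalities point opposite ways, species 2 can invade but species 1 cannot.

species 2 excludes species 1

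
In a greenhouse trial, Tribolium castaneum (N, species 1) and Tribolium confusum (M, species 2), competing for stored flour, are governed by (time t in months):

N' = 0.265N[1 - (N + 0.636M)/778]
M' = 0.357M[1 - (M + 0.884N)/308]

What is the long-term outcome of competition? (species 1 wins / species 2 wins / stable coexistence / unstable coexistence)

Compare the nullcline intercepts: K1/α12 = 778/0.636 = 1220 > K2 = 308; K2/α21 = 308/0.884 = 348 < K1 = 778.
Since the inequalities point opposite ways, species 1 can invade but species 2 cannot.

species 1 excludes species 2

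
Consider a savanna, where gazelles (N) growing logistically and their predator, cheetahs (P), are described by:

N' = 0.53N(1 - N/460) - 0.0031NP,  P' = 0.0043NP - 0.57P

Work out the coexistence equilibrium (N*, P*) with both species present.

N* ≈ 133, P* ≈ 122

From dP/dt = 0 with P > 0: 0.0043N* = 0.57, so N* = 133.
Substitute into dN/dt = 0: 0.53(1 - 133/460) = 0.0031P*.
The bracket is 0.712, giving P* = 0.377/0.0031 = 122.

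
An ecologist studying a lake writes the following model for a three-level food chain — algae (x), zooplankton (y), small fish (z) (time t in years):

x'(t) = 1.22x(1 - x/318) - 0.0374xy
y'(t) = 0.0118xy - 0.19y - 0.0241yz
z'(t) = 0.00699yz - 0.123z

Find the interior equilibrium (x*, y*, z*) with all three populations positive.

x* ≈ 146, y* ≈ 17.6, z* ≈ 63.8

From dz/dt = 0: 0.00699y* = 0.123, so y* = 17.6.
From dx/dt = 0: 1.22(1 - x*/318) = 0.0374·17.6, giving x* = 318·(1 - 0.539) = 146.
From dy/dt = 0: 0.0118·146 - 0.19 = 0.0241z*, so z* = 1.54/0.0241 = 63.8.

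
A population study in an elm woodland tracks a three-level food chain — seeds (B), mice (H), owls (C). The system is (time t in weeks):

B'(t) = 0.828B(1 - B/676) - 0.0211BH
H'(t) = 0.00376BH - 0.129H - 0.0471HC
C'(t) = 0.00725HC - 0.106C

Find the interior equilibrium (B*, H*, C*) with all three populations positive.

B* ≈ 424, H* ≈ 14.6, C* ≈ 31.1

From dC/dt = 0: 0.00725H* = 0.106, so H* = 14.6.
From dB/dt = 0: 0.828(1 - B*/676) = 0.0211·14.6, giving B* = 676·(1 - 0.373) = 424.
From dH/dt = 0: 0.00376·424 - 0.129 = 0.0471C*, so C* = 1.47/0.0471 = 31.1.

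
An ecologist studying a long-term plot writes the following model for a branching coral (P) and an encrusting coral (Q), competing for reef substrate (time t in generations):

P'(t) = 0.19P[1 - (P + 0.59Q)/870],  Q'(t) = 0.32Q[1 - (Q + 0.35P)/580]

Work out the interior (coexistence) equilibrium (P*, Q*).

Setting both brackets to zero gives the nullclines P + 0.59Q = 870 and 0.35P + Q = 580.
Substituting Q = 580 - 0.35P into the first: P(1 - 0.59·0.35) = 870 - 0.59·580.
So P* = 528/0.793 = 665, and then Q* = 580 - 0.35·665 = 347.

P* ≈ 665, Q* ≈ 347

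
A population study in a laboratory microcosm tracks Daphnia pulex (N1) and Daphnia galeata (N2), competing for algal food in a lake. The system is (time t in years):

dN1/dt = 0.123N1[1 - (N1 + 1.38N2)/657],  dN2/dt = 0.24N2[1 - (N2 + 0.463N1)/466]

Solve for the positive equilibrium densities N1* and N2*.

Setting both brackets to zero gives the nullclines N1 + 1.38N2 = 657 and 0.463N1 + N2 = 466.
Substituting N2 = 466 - 0.463N1 into the first: N1(1 - 1.38·0.463) = 657 - 1.38·466.
So N1* = 13.9/0.361 = 38.6, and then N2* = 466 - 0.463·38.6 = 448.

N1* ≈ 38.6, N2* ≈ 448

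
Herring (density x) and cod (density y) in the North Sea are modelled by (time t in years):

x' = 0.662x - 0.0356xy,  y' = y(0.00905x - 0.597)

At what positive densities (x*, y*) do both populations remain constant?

x* ≈ 66, y* ≈ 18.6

Set dy/dt = 0 with y > 0: 0.00905x - 0.597 = 0, so x* = 0.597/0.00905 = 66.
Set dx/dt = 0 with x > 0: 0.662 - 0.0356y = 0, so y* = 0.662/0.0356 = 18.6.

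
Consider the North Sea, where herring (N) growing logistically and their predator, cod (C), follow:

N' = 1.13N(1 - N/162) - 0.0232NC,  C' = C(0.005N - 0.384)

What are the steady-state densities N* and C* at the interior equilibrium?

N* ≈ 76.8, C* ≈ 25.6

From dC/dt = 0 with C > 0: 0.005N* = 0.384, so N* = 76.8.
Substitute into dN/dt = 0: 1.13(1 - 76.8/162) = 0.0232C*.
The bracket is 0.526, giving C* = 0.594/0.0232 = 25.6.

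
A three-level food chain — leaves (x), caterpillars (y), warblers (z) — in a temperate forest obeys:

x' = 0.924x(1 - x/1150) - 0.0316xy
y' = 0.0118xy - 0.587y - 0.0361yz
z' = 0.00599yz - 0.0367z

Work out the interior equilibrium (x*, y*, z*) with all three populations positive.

x* ≈ 909, y* ≈ 6.13, z* ≈ 281

From dz/dt = 0: 0.00599y* = 0.0367, so y* = 6.13.
From dx/dt = 0: 0.924(1 - x*/1150) = 0.0316·6.13, giving x* = 1150·(1 - 0.21) = 909.
From dy/dt = 0: 0.0118·909 - 0.587 = 0.0361z*, so z* = 10.1/0.0361 = 281.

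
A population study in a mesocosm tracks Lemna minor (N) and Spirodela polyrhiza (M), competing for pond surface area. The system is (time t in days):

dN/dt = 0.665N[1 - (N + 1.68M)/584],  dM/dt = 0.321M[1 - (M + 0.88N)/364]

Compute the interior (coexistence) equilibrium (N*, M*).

N* ≈ 57.5, M* ≈ 313

Setting both brackets to zero gives the nullclines N + 1.68M = 584 and 0.88N + M = 364.
Substituting M = 364 - 0.88N into the first: N(1 - 1.68·0.88) = 584 - 1.68·364.
So N* = -27.5/-0.478 = 57.5, and then M* = 364 - 0.88·57.5 = 313.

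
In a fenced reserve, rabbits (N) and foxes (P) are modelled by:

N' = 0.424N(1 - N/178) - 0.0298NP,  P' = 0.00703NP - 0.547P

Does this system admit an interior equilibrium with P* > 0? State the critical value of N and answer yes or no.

Threshold N = 77.8; K > 77.8, so yes, the predator persists.

The predator equation gives dP/dt > 0 only when N > 0.547/0.00703 = 77.8.
Without the predator, N → K = 178. Since 178 > 77.8, the predator can invade and persist.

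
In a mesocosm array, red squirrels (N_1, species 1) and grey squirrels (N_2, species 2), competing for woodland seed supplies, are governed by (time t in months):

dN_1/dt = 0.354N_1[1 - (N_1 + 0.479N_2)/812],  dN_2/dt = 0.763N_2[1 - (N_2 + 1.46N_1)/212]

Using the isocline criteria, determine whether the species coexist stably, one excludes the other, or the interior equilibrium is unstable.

species 1 excludes species 2

Compare the nullcline intercepts: K1/α12 = 812/0.479 = 1700 > K2 = 212; K2/α21 = 212/1.46 = 145 < K1 = 812.
Since the inequalities point opposite ways, species 1 can invade but species 2 cannot.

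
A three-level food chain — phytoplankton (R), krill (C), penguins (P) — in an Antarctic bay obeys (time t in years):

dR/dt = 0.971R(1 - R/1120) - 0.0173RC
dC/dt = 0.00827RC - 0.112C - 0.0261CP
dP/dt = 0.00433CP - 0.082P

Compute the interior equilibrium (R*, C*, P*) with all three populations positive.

From dP/dt = 0: 0.00433C* = 0.082, so C* = 18.9.
From dR/dt = 0: 0.971(1 - R*/1120) = 0.0173·18.9, giving R* = 1120·(1 - 0.337) = 742.
From dC/dt = 0: 0.00827·742 - 0.112 = 0.0261P*, so P* = 6.03/0.0261 = 231.

R* ≈ 742, C* ≈ 18.9, P* ≈ 231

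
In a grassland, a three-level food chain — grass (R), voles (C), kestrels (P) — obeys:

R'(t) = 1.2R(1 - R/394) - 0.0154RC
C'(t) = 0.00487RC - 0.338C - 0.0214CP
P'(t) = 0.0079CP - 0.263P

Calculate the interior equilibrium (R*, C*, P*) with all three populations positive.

From dP/dt = 0: 0.0079C* = 0.263, so C* = 33.3.
From dR/dt = 0: 1.2(1 - R*/394) = 0.0154·33.3, giving R* = 394·(1 - 0.427) = 226.
From dC/dt = 0: 0.00487·226 - 0.338 = 0.0214P*, so P* = 0.761/0.0214 = 35.6.

R* ≈ 226, C* ≈ 33.3, P* ≈ 35.6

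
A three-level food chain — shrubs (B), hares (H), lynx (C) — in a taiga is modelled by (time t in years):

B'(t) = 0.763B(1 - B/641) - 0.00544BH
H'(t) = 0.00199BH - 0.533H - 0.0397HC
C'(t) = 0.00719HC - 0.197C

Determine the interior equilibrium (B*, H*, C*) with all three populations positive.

From dC/dt = 0: 0.00719H* = 0.197, so H* = 27.4.
From dB/dt = 0: 0.763(1 - B*/641) = 0.00544·27.4, giving B* = 641·(1 - 0.195) = 516.
From dH/dt = 0: 0.00199·516 - 0.533 = 0.0397C*, so C* = 0.493/0.0397 = 12.4.

B* ≈ 516, H* ≈ 27.4, C* ≈ 12.4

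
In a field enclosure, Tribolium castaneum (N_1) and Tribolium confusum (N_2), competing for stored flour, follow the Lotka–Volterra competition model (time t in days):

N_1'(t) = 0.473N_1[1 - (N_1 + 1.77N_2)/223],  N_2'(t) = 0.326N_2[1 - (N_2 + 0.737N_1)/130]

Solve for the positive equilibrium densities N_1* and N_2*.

N_1* ≈ 23.3, N_2* ≈ 113

Setting both brackets to zero gives the nullclines N_1 + 1.77N_2 = 223 and 0.737N_1 + N_2 = 130.
Substituting N_2 = 130 - 0.737N_1 into the first: N_1(1 - 1.77·0.737) = 223 - 1.77·130.
So N_1* = -7.1/-0.304 = 23.3, and then N_2* = 130 - 0.737·23.3 = 113.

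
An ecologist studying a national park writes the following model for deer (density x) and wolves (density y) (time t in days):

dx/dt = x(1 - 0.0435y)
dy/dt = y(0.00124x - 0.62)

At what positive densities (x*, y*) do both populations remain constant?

Set dy/dt = 0 with y > 0: 0.00124x - 0.62 = 0, so x* = 0.62/0.00124 = 500.
Set dx/dt = 0 with x > 0: 1 - 0.0435y = 0, so y* = 1/0.0435 = 23.

x* ≈ 500, y* ≈ 23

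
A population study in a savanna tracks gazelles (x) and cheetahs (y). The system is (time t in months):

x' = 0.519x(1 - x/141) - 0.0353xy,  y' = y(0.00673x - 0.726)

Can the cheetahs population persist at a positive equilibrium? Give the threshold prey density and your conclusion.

The predator equation gives dy/dt > 0 only when x > 0.726/0.00673 = 108.
Without the predator, x → K = 141. Since 141 > 108, the predator can invade and persist.

Threshold x = 108; K > 108, so yes, the predator persists.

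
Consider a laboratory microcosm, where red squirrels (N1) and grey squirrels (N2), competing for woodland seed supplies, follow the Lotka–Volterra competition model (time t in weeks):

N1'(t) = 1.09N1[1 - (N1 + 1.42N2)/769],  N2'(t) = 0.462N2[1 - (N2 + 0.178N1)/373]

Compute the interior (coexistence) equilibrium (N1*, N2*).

Setting both brackets to zero gives the nullclines N1 + 1.42N2 = 769 and 0.178N1 + N2 = 373.
Substituting N2 = 373 - 0.178N1 into the first: N1(1 - 1.42·0.178) = 769 - 1.42·373.
So N1* = 239/0.747 = 320, and then N2* = 373 - 0.178·320 = 316.

N1* ≈ 320, N2* ≈ 316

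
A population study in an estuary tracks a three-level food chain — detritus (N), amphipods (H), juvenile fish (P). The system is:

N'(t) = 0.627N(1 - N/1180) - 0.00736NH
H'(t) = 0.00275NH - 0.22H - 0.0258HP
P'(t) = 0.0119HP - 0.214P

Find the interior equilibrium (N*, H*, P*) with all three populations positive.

From dP/dt = 0: 0.0119H* = 0.214, so H* = 18.
From dN/dt = 0: 0.627(1 - N*/1180) = 0.00736·18, giving N* = 1180·(1 - 0.211) = 931.
From dH/dt = 0: 0.00275·931 - 0.22 = 0.0258P*, so P* = 2.34/0.0258 = 90.7.

N* ≈ 931, H* ≈ 18, P* ≈ 90.7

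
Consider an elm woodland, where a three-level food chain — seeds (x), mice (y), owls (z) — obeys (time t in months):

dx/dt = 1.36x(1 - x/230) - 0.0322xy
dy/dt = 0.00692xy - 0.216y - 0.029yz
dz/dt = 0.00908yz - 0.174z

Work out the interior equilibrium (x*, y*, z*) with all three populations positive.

From dz/dt = 0: 0.00908y* = 0.174, so y* = 19.2.
From dx/dt = 0: 1.36(1 - x*/230) = 0.0322·19.2, giving x* = 230·(1 - 0.454) = 126.
From dy/dt = 0: 0.00692·126 - 0.216 = 0.029z*, so z* = 0.653/0.029 = 22.5.

x* ≈ 126, y* ≈ 19.2, z* ≈ 22.5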